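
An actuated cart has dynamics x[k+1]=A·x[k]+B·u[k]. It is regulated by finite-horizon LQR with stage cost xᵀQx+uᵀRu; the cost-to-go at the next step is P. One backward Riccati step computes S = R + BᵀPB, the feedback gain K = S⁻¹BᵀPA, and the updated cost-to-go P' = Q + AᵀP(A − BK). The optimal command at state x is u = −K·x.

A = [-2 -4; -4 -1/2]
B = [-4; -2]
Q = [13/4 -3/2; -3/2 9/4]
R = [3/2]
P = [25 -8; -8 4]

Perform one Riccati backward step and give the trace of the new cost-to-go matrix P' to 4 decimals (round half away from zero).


29.9819

BᵀP = [-84.0000 24.0000]
S = R + BᵀPB = [3/2] + [288.0000] = [289.5000]
BᵀPA = [72.0000 324.0000]
K = S⁻¹·BᵀPA = [0.2487 1.1192]
A−BK = [-1.0052 0.4767; -3.5026 1.7383]
AᵀP(A−BK) = [18.0933 -8.5803; -8.5803 6.3886]
P' = Q + AᵀP(A−BK) = [21.3433 -10.0803; -10.0803 8.6386]
tr(P') = 29.9819


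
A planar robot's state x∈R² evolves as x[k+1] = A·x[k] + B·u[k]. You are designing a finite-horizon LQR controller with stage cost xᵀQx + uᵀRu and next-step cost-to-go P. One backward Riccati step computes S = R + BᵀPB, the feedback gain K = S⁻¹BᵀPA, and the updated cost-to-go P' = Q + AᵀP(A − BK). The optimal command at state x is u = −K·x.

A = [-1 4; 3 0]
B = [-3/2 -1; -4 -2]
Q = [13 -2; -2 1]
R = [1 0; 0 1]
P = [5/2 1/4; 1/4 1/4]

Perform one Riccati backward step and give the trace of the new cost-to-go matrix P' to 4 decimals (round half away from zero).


BᵀP = [-4.7500 -1.3750; -3.0000 -0.7500]
S = R + BᵀPB = [1 0; 0 1] + [12.6250 7.5000; 7.5000 4.5000] = [13.6250 7.5000; 7.5000 5.5000]
BᵀPA = [0.6250 -19.0000; 0.7500 -12.0000]
K = S⁻¹·BᵀPA = [-0.1171 -0.7759; 0.2960 -1.1237]
A−BK = [-0.8796 1.7124; 3.1237 -5.3512]
AᵀP(A−BK) = [3.1012 -5.6722; -5.6722 11.7726]
P' = Q + AᵀP(A−BK) = [16.1012 -7.6722; -7.6722 12.7726]
tr(P') = 28.8737

28.8737


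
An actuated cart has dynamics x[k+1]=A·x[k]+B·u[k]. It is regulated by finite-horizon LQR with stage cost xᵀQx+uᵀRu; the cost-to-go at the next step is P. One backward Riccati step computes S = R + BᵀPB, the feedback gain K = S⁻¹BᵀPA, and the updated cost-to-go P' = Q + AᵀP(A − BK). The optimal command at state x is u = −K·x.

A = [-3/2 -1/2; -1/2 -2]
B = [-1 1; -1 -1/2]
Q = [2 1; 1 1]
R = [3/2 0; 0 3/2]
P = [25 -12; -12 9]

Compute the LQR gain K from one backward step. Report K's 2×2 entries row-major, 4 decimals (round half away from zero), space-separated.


BᵀP = [-13.0000 3.0000; 31.0000 -16.5000]
S = R + BᵀPB = [3/2 0; 0 3/2] + [10.0000 -14.5000; -14.5000 39.2500] = [11.5000 -14.5000; -14.5000 40.7500]
BᵀPA = [18.0000 0.5000; -38.2500 17.5000]
K = S⁻¹·BᵀPA = [0.6923 1.0610; -0.6923 0.8070]
A−BK = [-0.1154 -0.2460; -0.1538 -0.5356]
AᵀP(A−BK) = [1.5577 0.5192; 0.5192 3.5976]
P' = Q + AᵀP(A−BK) = [3.5577 1.5192; 1.5192 4.5976]
tr(P') = 8.1553

0.6923 1.0610 -0.6923 0.8070


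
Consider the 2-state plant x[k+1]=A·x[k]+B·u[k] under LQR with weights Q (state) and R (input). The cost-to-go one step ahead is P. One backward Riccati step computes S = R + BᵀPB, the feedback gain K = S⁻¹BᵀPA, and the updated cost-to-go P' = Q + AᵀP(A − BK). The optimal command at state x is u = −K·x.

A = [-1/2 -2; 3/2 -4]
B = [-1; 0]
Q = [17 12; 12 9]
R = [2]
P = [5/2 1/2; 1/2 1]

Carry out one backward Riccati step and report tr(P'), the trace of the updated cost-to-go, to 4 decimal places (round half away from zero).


51.1806

BᵀP = [-2.5000 -0.5000]
S = R + BᵀPB = [2] + [2.5000] = [4.5000]
BᵀPA = [0.5000 7.0000]
K = S⁻¹·BᵀPA = [0.1111 1.5556]
A−BK = [-0.3889 -0.4444; 1.5000 -4.0000]
AᵀP(A−BK) = [2.0694 -4.7778; -4.7778 23.1111]
P' = Q + AᵀP(A−BK) = [19.0694 7.2222; 7.2222 32.1111]
tr(P') = 51.1806


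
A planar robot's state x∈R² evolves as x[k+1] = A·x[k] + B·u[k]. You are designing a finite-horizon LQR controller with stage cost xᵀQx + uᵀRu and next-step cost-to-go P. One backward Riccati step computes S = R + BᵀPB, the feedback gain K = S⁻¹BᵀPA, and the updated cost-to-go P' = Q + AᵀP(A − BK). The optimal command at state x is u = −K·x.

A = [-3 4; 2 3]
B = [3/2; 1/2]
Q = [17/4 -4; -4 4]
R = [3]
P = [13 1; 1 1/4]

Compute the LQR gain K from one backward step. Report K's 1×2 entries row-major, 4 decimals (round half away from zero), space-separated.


-1.6784 2.5102

BᵀP = [20.0000 1.6250]
S = R + BᵀPB = [3] + [30.8125] = [33.8125]
BᵀPA = [-56.7500 84.8750]
K = S⁻¹·BᵀPA = [-1.6784 2.5102]
A−BK = [-0.4824 0.2348; 2.8392 1.7449]
AᵀP(A−BK) = [10.7523 -13.0481; -13.0481 21.1996]
P' = Q + AᵀP(A−BK) = [15.0023 -17.0481; -17.0481 25.1996]
tr(P') = 40.2019


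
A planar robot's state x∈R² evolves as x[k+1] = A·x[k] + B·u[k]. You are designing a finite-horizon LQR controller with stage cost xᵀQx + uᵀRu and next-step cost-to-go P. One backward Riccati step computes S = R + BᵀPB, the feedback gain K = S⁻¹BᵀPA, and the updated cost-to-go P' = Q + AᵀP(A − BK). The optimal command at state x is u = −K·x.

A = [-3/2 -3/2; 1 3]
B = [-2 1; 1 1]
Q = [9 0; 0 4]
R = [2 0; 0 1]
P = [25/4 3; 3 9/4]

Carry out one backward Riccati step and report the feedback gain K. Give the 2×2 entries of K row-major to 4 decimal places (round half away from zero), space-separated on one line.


BᵀP = [-9.5000 -3.7500; 9.2500 5.2500]
S = R + BᵀPB = [2 0; 0 1] + [15.2500 -13.2500; -13.2500 14.5000] = [17.2500 -13.2500; -13.2500 15.5000]
BᵀPA = [10.5000 3.0000; -8.6250 1.8750]
K = S⁻¹·BᵀPA = [0.5279 0.7771; -0.1052 0.7852]
A−BK = [-0.3390 -0.7311; 0.5773 1.4377]
AᵀP(A−BK) = [0.8623 1.4260; 1.4260 3.5090]
P' = Q + AᵀP(A−BK) = [9.8623 1.4260; 1.4260 7.5090]
tr(P') = 17.3713

0.5279 0.7771 -0.1052 0.7852


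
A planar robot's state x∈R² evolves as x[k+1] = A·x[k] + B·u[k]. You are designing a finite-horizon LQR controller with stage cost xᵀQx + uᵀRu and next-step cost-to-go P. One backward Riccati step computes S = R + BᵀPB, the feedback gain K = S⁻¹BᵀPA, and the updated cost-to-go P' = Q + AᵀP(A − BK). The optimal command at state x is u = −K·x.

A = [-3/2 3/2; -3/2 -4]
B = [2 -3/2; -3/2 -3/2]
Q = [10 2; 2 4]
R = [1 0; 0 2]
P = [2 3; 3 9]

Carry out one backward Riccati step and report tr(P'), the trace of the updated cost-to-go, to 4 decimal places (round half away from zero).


20.4936

BᵀP = [-0.5000 -7.5000; -7.5000 -18.0000]
S = R + BᵀPB = [1 0; 0 2] + [10.2500 12.0000; 12.0000 38.2500] = [11.2500 12.0000; 12.0000 40.2500]
BᵀPA = [12.0000 29.2500; 38.2500 60.7500]
K = S⁻¹·BᵀPA = [0.0777 1.4517; 0.9271 1.0765]
A−BK = [-0.2647 0.2113; 0.0073 -0.2077]
AᵀP(A−BK) = [1.8543 2.1530; 2.1530 4.6393]
P' = Q + AᵀP(A−BK) = [11.8543 4.1530; 4.1530 8.6393]
tr(P') = 20.4936


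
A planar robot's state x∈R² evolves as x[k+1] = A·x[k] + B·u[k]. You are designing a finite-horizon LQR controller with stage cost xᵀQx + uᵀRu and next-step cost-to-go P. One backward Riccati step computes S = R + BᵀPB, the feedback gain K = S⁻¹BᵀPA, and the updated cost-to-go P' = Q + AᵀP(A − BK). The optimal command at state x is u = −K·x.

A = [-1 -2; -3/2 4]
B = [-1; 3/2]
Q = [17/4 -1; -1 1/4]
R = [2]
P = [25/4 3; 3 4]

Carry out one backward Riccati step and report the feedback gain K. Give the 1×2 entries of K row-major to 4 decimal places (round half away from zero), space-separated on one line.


BᵀP = [-1.7500 3.0000]
S = R + BᵀPB = [2] + [6.2500] = [8.2500]
BᵀPA = [-2.7500 15.5000]
K = S⁻¹·BᵀPA = [-0.3333 1.8788]
A−BK = [-1.3333 -0.1212; -1.0000 1.1818]
AᵀP(A−BK) = [23.3333 -9.3333; -9.3333 11.8788]
P' = Q + AᵀP(A−BK) = [27.5833 -10.3333; -10.3333 12.1288]
tr(P') = 39.7121

-0.3333 1.8788


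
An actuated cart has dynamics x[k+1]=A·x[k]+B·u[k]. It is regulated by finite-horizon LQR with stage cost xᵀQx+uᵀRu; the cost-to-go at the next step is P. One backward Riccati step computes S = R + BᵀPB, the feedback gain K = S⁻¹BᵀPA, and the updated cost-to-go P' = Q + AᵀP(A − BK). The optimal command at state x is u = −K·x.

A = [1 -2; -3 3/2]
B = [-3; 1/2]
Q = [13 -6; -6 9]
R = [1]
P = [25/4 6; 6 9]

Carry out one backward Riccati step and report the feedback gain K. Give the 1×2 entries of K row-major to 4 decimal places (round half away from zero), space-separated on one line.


0.5964 0.2711

BᵀP = [-15.7500 -13.5000]
S = R + BᵀPB = [1] + [40.5000] = [41.5000]
BᵀPA = [24.7500 11.2500]
K = S⁻¹·BᵀPA = [0.5964 0.2711]
A−BK = [2.7892 -1.1867; -3.2982 1.3645]
AᵀP(A−BK) = [36.4895 -14.7093; -14.7093 6.2003]
P' = Q + AᵀP(A−BK) = [49.4895 -20.7093; -20.7093 15.2003]
tr(P') = 64.6898


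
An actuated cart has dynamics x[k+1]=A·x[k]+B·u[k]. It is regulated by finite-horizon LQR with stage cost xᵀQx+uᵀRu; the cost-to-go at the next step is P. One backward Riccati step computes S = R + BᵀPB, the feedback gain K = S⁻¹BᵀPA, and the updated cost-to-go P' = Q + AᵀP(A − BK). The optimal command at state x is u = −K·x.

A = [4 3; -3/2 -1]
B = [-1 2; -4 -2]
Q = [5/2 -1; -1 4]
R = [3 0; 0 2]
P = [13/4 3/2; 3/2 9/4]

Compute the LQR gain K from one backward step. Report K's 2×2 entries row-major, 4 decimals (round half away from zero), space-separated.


BᵀP = [-9.2500 -10.5000; 3.5000 -1.5000]
S = R + BᵀPB = [3 0; 0 2] + [51.2500 2.5000; 2.5000 10.0000] = [54.2500 2.5000; 2.5000 12.0000]
BᵀPA = [-21.2500 -17.2500; 16.2500 12.0000]
K = S⁻¹·BᵀPA = [-0.4585 -0.3676; 1.4497 1.0766]
A−BK = [0.6421 0.4793; -0.4347 -0.3172]
AᵀP(A−BK) = [5.7617 4.3194; 4.3194 3.2402]
P' = Q + AᵀP(A−BK) = [8.2617 3.3194; 3.3194 7.2402]
tr(P') = 15.5019

-0.4585 -0.3676 1.4497 1.0766


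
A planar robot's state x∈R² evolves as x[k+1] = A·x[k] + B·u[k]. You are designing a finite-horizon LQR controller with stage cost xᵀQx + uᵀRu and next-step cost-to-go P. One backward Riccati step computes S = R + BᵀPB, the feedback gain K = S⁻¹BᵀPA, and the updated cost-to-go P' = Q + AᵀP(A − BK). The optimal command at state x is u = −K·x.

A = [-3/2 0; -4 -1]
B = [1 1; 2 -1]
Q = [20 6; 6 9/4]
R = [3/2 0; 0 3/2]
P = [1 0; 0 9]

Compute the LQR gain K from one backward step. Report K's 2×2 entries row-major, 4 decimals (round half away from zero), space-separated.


-1.6829 -0.3512 0.5122 0.2634

BᵀP = [1.0000 18.0000; 1.0000 -9.0000]
S = R + BᵀPB = [3/2 0; 0 3/2] + [37.0000 -17.0000; -17.0000 10.0000] = [38.5000 -17.0000; -17.0000 11.5000]
BᵀPA = [-73.5000 -18.0000; 34.5000 9.0000]
K = S⁻¹·BᵀPA = [-1.6829 -0.3512; 0.5122 0.2634]
A−BK = [-0.3293 0.0878; -0.1220 -0.0341]
AᵀP(A−BK) = [4.8841 1.0976; 1.0976 0.3073]
P' = Q + AᵀP(A−BK) = [24.8841 7.0976; 7.0976 2.5573]
tr(P') = 27.4415


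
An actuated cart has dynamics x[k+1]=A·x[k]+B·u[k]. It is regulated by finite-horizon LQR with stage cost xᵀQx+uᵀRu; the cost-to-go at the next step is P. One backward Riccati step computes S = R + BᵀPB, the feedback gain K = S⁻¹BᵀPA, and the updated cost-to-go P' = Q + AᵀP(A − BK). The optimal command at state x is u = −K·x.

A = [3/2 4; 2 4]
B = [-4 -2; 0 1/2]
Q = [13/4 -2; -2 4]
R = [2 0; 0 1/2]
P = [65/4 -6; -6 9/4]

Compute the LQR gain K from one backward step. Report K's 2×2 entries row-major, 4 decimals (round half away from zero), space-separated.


-0.1044 -0.3234 -0.1560 -0.5583

BᵀP = [-65.0000 24.0000; -35.5000 13.1250]
S = R + BᵀPB = [2 0; 0 1/2] + [260.0000 142.0000; 142.0000 77.5625] = [262.0000 142.0000; 142.0000 78.0625]
BᵀPA = [-49.5000 -164.0000; -27.0000 -89.5000]
K = S⁻¹·BᵀPA = [-0.1044 -0.3234; -0.1560 -0.5583]
A−BK = [0.7705 1.5899; 2.0780 4.2792]
AᵀP(A−BK) = [0.1836 0.4194; 0.4194 1.0004]
P' = Q + AᵀP(A−BK) = [3.4336 -1.5806; -1.5806 5.0004]
tr(P') = 8.4340


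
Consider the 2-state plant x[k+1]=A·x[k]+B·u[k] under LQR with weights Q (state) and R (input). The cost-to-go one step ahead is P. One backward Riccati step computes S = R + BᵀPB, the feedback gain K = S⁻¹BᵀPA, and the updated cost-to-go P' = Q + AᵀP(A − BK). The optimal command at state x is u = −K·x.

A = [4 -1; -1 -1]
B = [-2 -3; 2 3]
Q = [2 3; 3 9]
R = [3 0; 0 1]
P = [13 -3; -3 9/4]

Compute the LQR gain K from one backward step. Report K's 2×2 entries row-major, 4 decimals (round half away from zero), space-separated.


BᵀP = [-32.0000 10.5000; -48.0000 15.7500]
S = R + BᵀPB = [3 0; 0 1] + [85.0000 127.5000; 127.5000 191.2500] = [88.0000 127.5000; 127.5000 192.2500]
BᵀPA = [-138.5000 21.5000; -207.7500 32.2500]
K = S⁻¹·BᵀPA = [-0.2093 0.0325; -0.9418 0.1462]
A−BK = [0.7560 -0.4964; 2.2440 -1.5036]
AᵀP(A−BK) = [9.5995 -5.8765; -5.8765 3.8364]
P' = Q + AᵀP(A−BK) = [11.5995 -2.8765; -2.8765 12.8364]
tr(P') = 24.4360

-0.2093 0.0325 -0.9418 0.1462


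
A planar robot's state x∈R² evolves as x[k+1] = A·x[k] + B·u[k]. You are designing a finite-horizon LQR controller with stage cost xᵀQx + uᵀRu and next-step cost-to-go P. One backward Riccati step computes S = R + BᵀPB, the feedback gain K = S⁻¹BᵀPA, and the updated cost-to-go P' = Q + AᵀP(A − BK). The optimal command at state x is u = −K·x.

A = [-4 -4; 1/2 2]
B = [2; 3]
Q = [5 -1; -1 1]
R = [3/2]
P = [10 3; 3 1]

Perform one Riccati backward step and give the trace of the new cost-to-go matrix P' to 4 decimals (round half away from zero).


BᵀP = [29.0000 9.0000]
S = R + BᵀPB = [3/2] + [85.0000] = [86.5000]
BᵀPA = [-111.5000 -98.0000]
K = S⁻¹·BᵀPA = [-1.2890 -1.1329]
A−BK = [-1.4220 -1.7341; 4.3671 5.3988]
AᵀP(A−BK) = [4.5246 4.6763; 4.6763 4.9711]
P' = Q + AᵀP(A−BK) = [9.5246 3.6763; 3.6763 5.9711]
tr(P') = 15.4957

15.4957


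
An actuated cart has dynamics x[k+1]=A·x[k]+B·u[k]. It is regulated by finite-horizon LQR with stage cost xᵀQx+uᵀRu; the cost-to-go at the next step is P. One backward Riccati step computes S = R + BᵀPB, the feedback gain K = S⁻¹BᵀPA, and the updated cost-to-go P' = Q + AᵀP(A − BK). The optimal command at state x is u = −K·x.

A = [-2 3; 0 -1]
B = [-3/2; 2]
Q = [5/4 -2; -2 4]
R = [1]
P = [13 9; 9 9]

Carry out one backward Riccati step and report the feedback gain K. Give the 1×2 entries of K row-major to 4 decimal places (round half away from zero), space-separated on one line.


BᵀP = [-1.5000 4.5000]
S = R + BᵀPB = [1] + [11.2500] = [12.2500]
BᵀPA = [3.0000 -9.0000]
K = S⁻¹·BᵀPA = [0.2449 -0.7347]
A−BK = [-1.6327 1.8980; -0.4898 0.4694]
AᵀP(A−BK) = [51.2653 -57.7959; -57.7959 65.3878]
P' = Q + AᵀP(A−BK) = [52.5153 -59.7959; -59.7959 69.3878]
tr(P') = 121.9031

0.2449 -0.7347


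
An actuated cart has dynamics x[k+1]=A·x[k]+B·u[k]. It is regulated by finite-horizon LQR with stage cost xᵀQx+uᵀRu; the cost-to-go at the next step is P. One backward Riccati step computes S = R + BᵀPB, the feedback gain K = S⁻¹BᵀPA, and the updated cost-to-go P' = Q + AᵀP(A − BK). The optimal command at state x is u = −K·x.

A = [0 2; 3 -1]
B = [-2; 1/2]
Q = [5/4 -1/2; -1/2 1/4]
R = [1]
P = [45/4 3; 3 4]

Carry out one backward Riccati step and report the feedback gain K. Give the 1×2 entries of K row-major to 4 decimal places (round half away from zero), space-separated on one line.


-0.2927 -0.9268

BᵀP = [-21.0000 -4.0000]
S = R + BᵀPB = [1] + [40.0000] = [41.0000]
BᵀPA = [-12.0000 -38.0000]
K = S⁻¹·BᵀPA = [-0.2927 -0.9268]
A−BK = [-0.5854 0.1463; 3.1463 -0.5366]
AᵀP(A−BK) = [32.4878 -5.1220; -5.1220 1.7805]
P' = Q + AᵀP(A−BK) = [33.7378 -5.6220; -5.6220 2.0305]
tr(P') = 35.7683


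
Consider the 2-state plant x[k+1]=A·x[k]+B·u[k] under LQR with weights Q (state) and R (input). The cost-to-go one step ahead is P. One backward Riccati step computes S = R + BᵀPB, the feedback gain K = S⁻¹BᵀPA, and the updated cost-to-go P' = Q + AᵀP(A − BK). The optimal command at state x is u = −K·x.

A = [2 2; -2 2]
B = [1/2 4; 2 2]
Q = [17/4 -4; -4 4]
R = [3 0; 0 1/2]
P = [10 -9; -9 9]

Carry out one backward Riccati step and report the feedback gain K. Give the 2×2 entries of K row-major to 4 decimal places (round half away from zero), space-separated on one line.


BᵀP = [-13.0000 13.5000; 22.0000 -18.0000]
S = R + BᵀPB = [3 0; 0 1/2] + [20.5000 -25.0000; -25.0000 52.0000] = [23.5000 -25.0000; -25.0000 52.5000]
BᵀPA = [-53.0000 1.0000; 80.0000 8.0000]
K = S⁻¹·BᵀPA = [-1.2854 0.4148; 0.9117 0.3499]
A−BK = [-1.0041 0.3930; -1.2526 0.4706]
AᵀP(A−BK) = [6.9363 -2.0082; -2.0082 0.7860]
P' = Q + AᵀP(A−BK) = [11.1863 -6.0082; -6.0082 4.7860]
tr(P') = 15.9724

-1.2854 0.4148 0.9117 0.3499


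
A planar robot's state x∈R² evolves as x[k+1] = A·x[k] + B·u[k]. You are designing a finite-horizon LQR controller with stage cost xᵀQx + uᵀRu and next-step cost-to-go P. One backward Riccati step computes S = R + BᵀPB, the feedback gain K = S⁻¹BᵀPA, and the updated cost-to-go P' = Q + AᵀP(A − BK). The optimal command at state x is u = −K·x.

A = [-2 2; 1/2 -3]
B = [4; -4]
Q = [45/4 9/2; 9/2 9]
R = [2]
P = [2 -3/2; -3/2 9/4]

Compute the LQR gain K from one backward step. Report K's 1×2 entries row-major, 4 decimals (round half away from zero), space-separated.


BᵀP = [14.0000 -15.0000]
S = R + BᵀPB = [2] + [116.0000] = [118.0000]
BᵀPA = [-35.5000 73.0000]
K = S⁻¹·BᵀPA = [-0.3008 0.6186]
A−BK = [-0.7966 -0.4746; -0.7034 -0.5254]
AᵀP(A−BK) = [0.8824 0.0869; 0.0869 1.0890]
P' = Q + AᵀP(A−BK) = [12.1324 4.5869; 4.5869 10.0890]
tr(P') = 22.2214

-0.3008 0.6186


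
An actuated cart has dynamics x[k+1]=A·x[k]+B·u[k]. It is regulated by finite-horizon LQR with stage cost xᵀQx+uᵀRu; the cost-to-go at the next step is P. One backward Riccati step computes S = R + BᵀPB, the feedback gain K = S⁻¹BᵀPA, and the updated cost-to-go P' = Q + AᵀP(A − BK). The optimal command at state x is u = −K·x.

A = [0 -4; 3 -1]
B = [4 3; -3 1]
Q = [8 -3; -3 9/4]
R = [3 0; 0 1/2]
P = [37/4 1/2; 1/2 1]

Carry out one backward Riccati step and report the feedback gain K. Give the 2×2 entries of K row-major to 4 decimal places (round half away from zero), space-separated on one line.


-0.5679 -0.1010 0.7683 -1.1948

BᵀP = [35.5000 -1.0000; 28.2500 2.5000]
S = R + BᵀPB = [3 0; 0 1/2] + [145.0000 105.5000; 105.5000 87.2500] = [148.0000 105.5000; 105.5000 87.7500]
BᵀPA = [-3.0000 -141.0000; 7.5000 -115.5000]
K = S⁻¹·BᵀPA = [-0.5679 -0.1010; 0.7683 -1.1948]
A−BK = [-0.0331 -0.0116; 0.5279 -0.1081]
AᵀP(A−BK) = [1.5341 -0.3417; -0.3417 0.7586]
P' = Q + AᵀP(A−BK) = [9.5341 -3.3417; -3.3417 3.0086]
tr(P') = 12.5427


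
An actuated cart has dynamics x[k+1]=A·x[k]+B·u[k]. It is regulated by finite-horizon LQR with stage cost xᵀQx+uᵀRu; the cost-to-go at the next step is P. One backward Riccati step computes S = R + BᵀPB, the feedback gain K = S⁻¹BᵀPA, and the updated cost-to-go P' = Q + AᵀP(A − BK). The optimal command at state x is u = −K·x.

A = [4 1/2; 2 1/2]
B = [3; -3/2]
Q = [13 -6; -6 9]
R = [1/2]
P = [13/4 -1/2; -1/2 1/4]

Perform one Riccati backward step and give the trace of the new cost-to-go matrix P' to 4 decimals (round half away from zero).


BᵀP = [10.5000 -1.8750]
S = R + BᵀPB = [1/2] + [34.3125] = [34.8125]
BᵀPA = [38.2500 4.3125]
K = S⁻¹·BᵀPA = [1.0987 0.1239]
A−BK = [0.7038 0.1284; 3.6481 0.6858]
AᵀP(A−BK) = [2.9731 0.5117; 0.5117 0.0908]
P' = Q + AᵀP(A−BK) = [15.9731 -5.4883; -5.4883 9.0908]
tr(P') = 25.0638

25.0638


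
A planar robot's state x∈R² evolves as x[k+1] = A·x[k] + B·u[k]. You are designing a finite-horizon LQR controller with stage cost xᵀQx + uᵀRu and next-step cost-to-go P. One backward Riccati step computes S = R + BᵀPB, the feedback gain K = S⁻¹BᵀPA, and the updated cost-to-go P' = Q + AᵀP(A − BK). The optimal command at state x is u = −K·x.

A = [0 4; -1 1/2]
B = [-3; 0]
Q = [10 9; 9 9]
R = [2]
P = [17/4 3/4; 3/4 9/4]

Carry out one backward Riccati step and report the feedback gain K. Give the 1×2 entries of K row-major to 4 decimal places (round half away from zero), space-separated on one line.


BᵀP = [-12.7500 -2.2500]
S = R + BᵀPB = [2] + [38.2500] = [40.2500]
BᵀPA = [2.2500 -52.1250]
K = S⁻¹·BᵀPA = [0.0559 -1.2950]
A−BK = [0.1677 0.1149; -1.0000 0.5000]
AᵀP(A−BK) = [2.1242 -1.2112; -1.2112 4.0590]
P' = Q + AᵀP(A−BK) = [12.1242 7.7888; 7.7888 13.0590]
tr(P') = 25.1832

0.0559 -1.2950


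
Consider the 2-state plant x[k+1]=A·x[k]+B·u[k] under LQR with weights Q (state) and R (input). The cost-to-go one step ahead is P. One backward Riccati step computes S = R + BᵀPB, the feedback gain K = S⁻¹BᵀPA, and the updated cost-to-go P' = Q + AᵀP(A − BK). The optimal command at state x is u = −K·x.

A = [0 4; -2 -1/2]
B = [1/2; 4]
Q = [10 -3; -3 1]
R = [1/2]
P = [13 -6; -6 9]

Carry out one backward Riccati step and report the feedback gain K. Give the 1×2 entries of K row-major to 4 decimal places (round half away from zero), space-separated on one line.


BᵀP = [-17.5000 33.0000]
S = R + BᵀPB = [1/2] + [123.2500] = [123.7500]
BᵀPA = [-66.0000 -86.5000]
K = S⁻¹·BᵀPA = [-0.5333 -0.6990]
A−BK = [0.2667 4.3495; 0.1333 2.2960]
AᵀP(A−BK) = [0.8000 10.8667; 10.8667 173.7874]
P' = Q + AᵀP(A−BK) = [10.8000 7.8667; 7.8667 174.7874]
tr(P') = 185.5874

-0.5333 -0.6990


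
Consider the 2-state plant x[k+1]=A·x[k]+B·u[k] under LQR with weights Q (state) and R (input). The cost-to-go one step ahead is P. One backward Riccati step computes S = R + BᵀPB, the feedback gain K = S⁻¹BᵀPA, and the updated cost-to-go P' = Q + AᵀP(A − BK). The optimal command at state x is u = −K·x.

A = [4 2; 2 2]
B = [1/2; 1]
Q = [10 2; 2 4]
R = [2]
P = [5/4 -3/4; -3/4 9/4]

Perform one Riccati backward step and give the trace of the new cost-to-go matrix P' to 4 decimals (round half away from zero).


BᵀP = [-0.1250 1.8750]
S = R + BᵀPB = [2] + [1.8125] = [3.8125]
BᵀPA = [3.2500 3.5000]
K = S⁻¹·BᵀPA = [0.8525 0.9180]
A−BK = [3.5738 1.5410; 1.1475 1.0820]
AᵀP(A−BK) = [14.2295 7.0164; 7.0164 4.7869]
P' = Q + AᵀP(A−BK) = [24.2295 9.0164; 9.0164 8.7869]
tr(P') = 33.0164

33.0164


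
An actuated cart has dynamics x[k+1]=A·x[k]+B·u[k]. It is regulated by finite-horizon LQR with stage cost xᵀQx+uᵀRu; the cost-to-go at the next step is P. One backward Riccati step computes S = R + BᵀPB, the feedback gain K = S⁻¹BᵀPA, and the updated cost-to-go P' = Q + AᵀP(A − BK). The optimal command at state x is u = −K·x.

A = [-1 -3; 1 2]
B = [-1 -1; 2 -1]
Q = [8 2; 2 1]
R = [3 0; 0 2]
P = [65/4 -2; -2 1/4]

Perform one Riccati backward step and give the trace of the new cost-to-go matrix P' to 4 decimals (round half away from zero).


BᵀP = [-20.2500 2.5000; -14.2500 1.7500]
S = R + BᵀPB = [3 0; 0 2] + [25.2500 17.7500; 17.7500 12.5000] = [28.2500 17.7500; 17.7500 14.5000]
BᵀPA = [22.7500 65.7500; 16.0000 46.2500]
K = S⁻¹·BᵀPA = [0.4851 1.4005; 0.5096 1.4752]
A−BK = [-0.0053 -0.1243; 0.5393 0.6742]
AᵀP(A−BK) = [1.3100 3.7845; 3.7845 10.9365]
P' = Q + AᵀP(A−BK) = [9.3100 5.7845; 5.7845 11.9365]
tr(P') = 21.2465

21.2465


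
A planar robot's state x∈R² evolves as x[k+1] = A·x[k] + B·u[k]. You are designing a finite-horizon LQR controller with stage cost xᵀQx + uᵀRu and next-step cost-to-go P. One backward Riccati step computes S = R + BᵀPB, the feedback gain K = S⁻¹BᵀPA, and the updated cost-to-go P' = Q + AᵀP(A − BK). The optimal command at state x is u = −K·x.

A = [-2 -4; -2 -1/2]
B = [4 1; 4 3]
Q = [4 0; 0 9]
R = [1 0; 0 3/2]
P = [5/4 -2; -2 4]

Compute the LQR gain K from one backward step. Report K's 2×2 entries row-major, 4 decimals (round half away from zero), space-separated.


BᵀP = [-3.0000 8.0000; -4.7500 10.0000]
S = R + BᵀPB = [1 0; 0 3/2] + [20.0000 21.0000; 21.0000 25.2500] = [21.0000 21.0000; 21.0000 26.7500]
BᵀPA = [-10.0000 8.0000; -10.5000 14.0000]
K = S⁻¹·BᵀPA = [-0.3892 -0.6625; -0.0870 1.0435]
A−BK = [-0.3561 -2.3934; -0.1822 -0.9803]
AᵀP(A−BK) = [0.1946 0.3313; 0.3313 3.6915]
P' = Q + AᵀP(A−BK) = [4.1946 0.3313; 0.3313 12.6915]
tr(P') = 16.8861

-0.3892 -0.6625 -0.0870 1.0435


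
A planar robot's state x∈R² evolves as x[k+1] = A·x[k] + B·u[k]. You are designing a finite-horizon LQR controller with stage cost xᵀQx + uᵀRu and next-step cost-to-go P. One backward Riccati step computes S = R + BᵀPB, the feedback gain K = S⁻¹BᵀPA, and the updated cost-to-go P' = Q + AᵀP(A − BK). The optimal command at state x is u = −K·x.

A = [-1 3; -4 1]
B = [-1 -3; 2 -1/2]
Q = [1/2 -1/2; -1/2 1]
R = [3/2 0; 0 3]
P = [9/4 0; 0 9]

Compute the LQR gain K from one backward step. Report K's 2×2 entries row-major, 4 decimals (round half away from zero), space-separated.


-1.7083 0.2292 0.8199 -0.9504

BᵀP = [-2.2500 18.0000; -6.7500 -4.5000]
S = R + BᵀPB = [3/2 0; 0 3] + [38.2500 -2.2500; -2.2500 22.5000] = [39.7500 -2.2500; -2.2500 25.5000]
BᵀPA = [-69.7500 11.2500; 24.7500 -24.7500]
K = S⁻¹·BᵀPA = [-1.7083 0.2292; 0.8199 -0.9504]
A−BK = [-0.2487 0.3781; -0.1735 0.0664]
AᵀP(A−BK) = [6.8040 -3.2401; -3.2401 3.1497]
P' = Q + AᵀP(A−BK) = [7.3040 -3.7401; -3.7401 4.1497]
tr(P') = 11.4537


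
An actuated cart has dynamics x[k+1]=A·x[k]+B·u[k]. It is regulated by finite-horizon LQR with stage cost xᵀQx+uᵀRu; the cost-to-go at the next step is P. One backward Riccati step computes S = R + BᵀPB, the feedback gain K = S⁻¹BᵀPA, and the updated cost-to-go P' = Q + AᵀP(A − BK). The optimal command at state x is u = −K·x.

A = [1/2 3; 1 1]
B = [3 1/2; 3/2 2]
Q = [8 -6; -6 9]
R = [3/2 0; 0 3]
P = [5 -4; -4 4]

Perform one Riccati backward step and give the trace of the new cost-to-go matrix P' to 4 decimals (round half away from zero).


19.1294

BᵀP = [9.0000 -6.0000; -5.5000 6.0000]
S = R + BᵀPB = [3/2 0; 0 3] + [18.0000 -7.5000; -7.5000 9.2500] = [19.5000 -7.5000; -7.5000 12.2500]
BᵀPA = [-1.5000 21.0000; 3.2500 -10.5000]
K = S⁻¹·BᵀPA = [0.0329 0.9774; 0.2854 -0.2587]
A−BK = [0.2587 0.1971; 0.3799 0.0513]
AᵀP(A−BK) = [0.3717 -0.1930; -0.1930 1.7577]
P' = Q + AᵀP(A−BK) = [8.3717 -6.1930; -6.1930 10.7577]
tr(P') = 19.1294


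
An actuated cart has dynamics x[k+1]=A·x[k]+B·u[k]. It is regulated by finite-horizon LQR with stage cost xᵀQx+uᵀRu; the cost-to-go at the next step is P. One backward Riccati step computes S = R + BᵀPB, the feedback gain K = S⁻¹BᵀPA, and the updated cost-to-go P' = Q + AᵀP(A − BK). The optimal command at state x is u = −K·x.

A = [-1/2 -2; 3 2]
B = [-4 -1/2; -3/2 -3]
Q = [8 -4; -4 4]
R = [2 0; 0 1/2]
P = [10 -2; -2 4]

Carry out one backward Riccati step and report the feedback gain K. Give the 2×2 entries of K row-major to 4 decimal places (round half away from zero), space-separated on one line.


0.2614 0.6122 -1.1142 -0.9592

BᵀP = [-37.0000 2.0000; 1.0000 -11.0000]
S = R + BᵀPB = [2 0; 0 1/2] + [145.0000 12.5000; 12.5000 32.5000] = [147.0000 12.5000; 12.5000 33.0000]
BᵀPA = [24.5000 78.0000; -33.5000 -24.0000]
K = S⁻¹·BᵀPA = [0.2614 0.6122; -1.1142 -0.9592]
A−BK = [-0.0114 -0.0309; 0.0496 0.0408]
AᵀP(A−BK) = [0.7708 0.8700; 0.8700 1.2307]
P' = Q + AᵀP(A−BK) = [8.7708 -3.1300; -3.1300 5.2307]
tr(P') = 14.0015


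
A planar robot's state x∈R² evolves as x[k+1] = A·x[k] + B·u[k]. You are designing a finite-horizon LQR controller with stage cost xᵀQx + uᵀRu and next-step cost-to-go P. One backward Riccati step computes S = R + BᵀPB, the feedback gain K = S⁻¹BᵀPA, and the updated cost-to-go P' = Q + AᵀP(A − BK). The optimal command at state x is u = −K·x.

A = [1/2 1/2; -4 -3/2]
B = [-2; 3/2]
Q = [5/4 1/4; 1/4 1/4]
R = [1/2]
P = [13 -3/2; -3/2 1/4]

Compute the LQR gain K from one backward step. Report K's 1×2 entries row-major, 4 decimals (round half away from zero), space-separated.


BᵀP = [-28.2500 3.3750]
S = R + BᵀPB = [1/2] + [61.5625] = [62.0625]
BᵀPA = [-27.6250 -19.1875]
K = S⁻¹·BᵀPA = [-0.4451 -0.3092]
A−BK = [-0.3902 -0.1183; -3.3323 -1.0363]
AᵀP(A−BK) = [0.9537 0.3343; 0.3343 0.1304]
P' = Q + AᵀP(A−BK) = [2.2037 0.5843; 0.5843 0.3804]
tr(P') = 2.5841

-0.4451 -0.3092


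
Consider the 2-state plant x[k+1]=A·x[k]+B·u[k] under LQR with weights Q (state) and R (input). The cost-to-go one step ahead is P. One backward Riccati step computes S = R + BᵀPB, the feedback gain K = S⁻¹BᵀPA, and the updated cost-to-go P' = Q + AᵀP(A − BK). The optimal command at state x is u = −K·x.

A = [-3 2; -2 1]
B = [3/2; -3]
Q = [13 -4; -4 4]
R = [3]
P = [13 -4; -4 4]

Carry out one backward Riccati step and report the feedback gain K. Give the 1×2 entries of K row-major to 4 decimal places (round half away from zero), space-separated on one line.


BᵀP = [31.5000 -18.0000]
S = R + BᵀPB = [3] + [101.2500] = [104.2500]
BᵀPA = [-58.5000 45.0000]
K = S⁻¹·BᵀPA = [-0.5612 0.4317]
A−BK = [-2.1583 1.3525; -3.6835 2.2950]
AᵀP(A−BK) = [52.1727 -32.7482; -32.7482 20.5755]
P' = Q + AᵀP(A−BK) = [65.1727 -36.7482; -36.7482 24.5755]
tr(P') = 89.7482

-0.5612 0.4317


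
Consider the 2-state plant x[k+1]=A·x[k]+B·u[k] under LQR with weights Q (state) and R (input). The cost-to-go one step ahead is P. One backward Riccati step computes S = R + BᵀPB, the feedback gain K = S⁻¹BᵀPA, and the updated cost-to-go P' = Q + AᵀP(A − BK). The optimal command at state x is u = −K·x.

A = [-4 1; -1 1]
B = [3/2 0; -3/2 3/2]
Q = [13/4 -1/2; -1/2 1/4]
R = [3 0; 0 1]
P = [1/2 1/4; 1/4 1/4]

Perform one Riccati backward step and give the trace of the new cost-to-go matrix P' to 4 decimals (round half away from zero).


11.7189

BᵀP = [0.3750 0.0000; 0.3750 0.3750]
S = R + BᵀPB = [3 0; 0 1] + [0.5625 0.0000; 0.0000 0.5625] = [3.5625 0.0000; 0.0000 1.5625]
BᵀPA = [-1.5000 0.3750; -1.8750 0.7500]
K = S⁻¹·BᵀPA = [-0.4211 0.1053; -1.2000 0.4800]
A−BK = [-3.3684 0.8421; 0.1684 0.4379]
AᵀP(A−BK) = [7.3684 -2.4421; -2.4421 0.8505]
P' = Q + AᵀP(A−BK) = [10.6184 -2.9421; -2.9421 1.1005]
tr(P') = 11.7189


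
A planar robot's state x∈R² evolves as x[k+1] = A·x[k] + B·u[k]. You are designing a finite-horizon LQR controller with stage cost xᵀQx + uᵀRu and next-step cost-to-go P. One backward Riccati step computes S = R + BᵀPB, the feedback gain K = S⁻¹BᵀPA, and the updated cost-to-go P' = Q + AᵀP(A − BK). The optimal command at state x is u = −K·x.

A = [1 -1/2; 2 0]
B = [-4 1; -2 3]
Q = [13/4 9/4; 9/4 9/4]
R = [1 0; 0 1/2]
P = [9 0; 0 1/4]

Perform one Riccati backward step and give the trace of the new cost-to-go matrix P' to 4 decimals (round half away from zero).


5.6781

BᵀP = [-36.0000 -0.5000; 9.0000 0.7500]
S = R + BᵀPB = [1 0; 0 1/2] + [145.0000 -37.5000; -37.5000 11.2500] = [146.0000 -37.5000; -37.5000 11.7500]
BᵀPA = [-37.0000 18.0000; 10.5000 -4.5000]
K = S⁻¹·BᵀPA = [-0.1326 0.1382; 0.4705 0.0582]
A−BK = [-0.0008 -0.0053; 0.3234 0.1019]
AᵀP(A−BK) = [0.1544 0.0036; 0.0036 0.0236]
P' = Q + AᵀP(A−BK) = [3.4044 2.2536; 2.2536 2.2736]
tr(P') = 5.6781


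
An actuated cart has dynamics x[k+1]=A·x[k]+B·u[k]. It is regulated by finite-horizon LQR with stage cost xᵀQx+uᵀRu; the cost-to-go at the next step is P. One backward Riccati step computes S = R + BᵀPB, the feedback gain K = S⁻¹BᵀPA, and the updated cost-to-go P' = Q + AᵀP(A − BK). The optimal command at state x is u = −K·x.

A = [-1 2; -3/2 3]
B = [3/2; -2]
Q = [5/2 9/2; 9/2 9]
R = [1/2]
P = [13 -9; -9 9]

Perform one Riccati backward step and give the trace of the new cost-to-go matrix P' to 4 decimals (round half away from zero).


BᵀP = [37.5000 -31.5000]
S = R + BᵀPB = [1/2] + [119.2500] = [119.7500]
BᵀPA = [9.7500 -19.5000]
K = S⁻¹·BᵀPA = [0.0814 -0.1628]
A−BK = [-1.1221 2.2443; -1.3372 2.6743]
AᵀP(A−BK) = [5.4562 -10.9123; -10.9123 21.8246]
P' = Q + AᵀP(A−BK) = [7.9562 -6.4123; -6.4123 30.8246]
tr(P') = 38.7808

38.7808


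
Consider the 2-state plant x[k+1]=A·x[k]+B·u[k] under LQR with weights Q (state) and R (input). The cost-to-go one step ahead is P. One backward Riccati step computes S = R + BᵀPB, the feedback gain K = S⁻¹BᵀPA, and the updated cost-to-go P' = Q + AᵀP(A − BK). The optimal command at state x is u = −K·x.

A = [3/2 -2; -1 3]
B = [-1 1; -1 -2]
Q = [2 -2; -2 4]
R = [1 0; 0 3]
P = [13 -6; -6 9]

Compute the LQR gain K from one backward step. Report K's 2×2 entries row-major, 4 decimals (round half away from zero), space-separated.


-0.6090 0.3090 0.8012 -1.6012

BᵀP = [-7.0000 -3.0000; 25.0000 -24.0000]
S = R + BᵀPB = [1 0; 0 3] + [10.0000 -1.0000; -1.0000 73.0000] = [11.0000 -1.0000; -1.0000 76.0000]
BᵀPA = [-7.5000 5.0000; 61.5000 -122.0000]
K = S⁻¹·BᵀPA = [-0.6090 0.3090; 0.8012 -1.6012]
A−BK = [0.0898 -0.0898; -0.0066 0.1066]
AᵀP(A−BK) = [2.4090 -4.2090; -4.2090 8.1090]
P' = Q + AᵀP(A−BK) = [4.4090 -6.2090; -6.2090 12.1090]
tr(P') = 16.5180


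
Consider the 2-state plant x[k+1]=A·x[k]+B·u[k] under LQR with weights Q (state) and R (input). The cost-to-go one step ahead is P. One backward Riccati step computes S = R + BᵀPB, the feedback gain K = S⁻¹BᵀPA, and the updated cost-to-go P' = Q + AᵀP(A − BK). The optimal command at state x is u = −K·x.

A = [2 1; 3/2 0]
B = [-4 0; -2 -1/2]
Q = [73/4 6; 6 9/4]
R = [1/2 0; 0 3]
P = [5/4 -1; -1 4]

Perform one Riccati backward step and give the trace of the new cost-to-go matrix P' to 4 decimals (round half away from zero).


21.9407

BᵀP = [-3.0000 -4.0000; 0.5000 -2.0000]
S = R + BᵀPB = [1/2 0; 0 3] + [20.0000 2.0000; 2.0000 1.0000] = [20.5000 2.0000; 2.0000 4.0000]
BᵀPA = [-12.0000 -3.0000; -2.0000 0.5000]
K = S⁻¹·BᵀPA = [-0.5641 -0.1667; -0.2179 0.2083]
A−BK = [-0.2564 0.3333; 0.2628 -0.2292]
AᵀP(A−BK) = [0.7949 -0.5833; -0.5833 0.6458]
P' = Q + AᵀP(A−BK) = [19.0449 5.4167; 5.4167 2.8958]
tr(P') = 21.9407


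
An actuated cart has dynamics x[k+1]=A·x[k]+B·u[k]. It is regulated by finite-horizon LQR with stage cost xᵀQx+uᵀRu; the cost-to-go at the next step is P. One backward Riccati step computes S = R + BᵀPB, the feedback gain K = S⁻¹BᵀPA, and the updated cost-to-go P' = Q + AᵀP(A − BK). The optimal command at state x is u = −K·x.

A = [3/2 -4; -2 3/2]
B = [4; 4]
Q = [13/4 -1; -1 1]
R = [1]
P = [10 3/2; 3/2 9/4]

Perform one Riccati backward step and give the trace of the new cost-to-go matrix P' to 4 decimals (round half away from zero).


BᵀP = [46.0000 15.0000]
S = R + BᵀPB = [1] + [244.0000] = [245.0000]
BᵀPA = [39.0000 -161.5000]
K = S⁻¹·BᵀPA = [0.1592 -0.6592]
A−BK = [0.8633 -1.3633; -2.6367 4.1367]
AᵀP(A−BK) = [16.2918 -25.6668; -25.6668 40.6043]
P' = Q + AᵀP(A−BK) = [19.5418 -26.6668; -26.6668 41.6043]
tr(P') = 61.1462

61.1462


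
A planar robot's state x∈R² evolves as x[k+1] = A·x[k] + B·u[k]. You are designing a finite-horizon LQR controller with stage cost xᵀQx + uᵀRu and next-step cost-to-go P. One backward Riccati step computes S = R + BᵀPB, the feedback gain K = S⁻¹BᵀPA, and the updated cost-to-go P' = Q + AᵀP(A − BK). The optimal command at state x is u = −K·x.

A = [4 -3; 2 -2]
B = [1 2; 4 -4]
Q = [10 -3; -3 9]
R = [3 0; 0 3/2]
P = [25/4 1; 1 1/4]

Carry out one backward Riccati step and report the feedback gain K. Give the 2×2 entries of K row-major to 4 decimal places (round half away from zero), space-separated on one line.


BᵀP = [10.2500 2.0000; 8.5000 1.0000]
S = R + BᵀPB = [3 0; 0 3/2] + [18.2500 12.5000; 12.5000 13.0000] = [21.2500 12.5000; 12.5000 14.5000]
BᵀPA = [45.0000 -34.7500; 36.0000 -27.5000]
K = S⁻¹·BᵀPA = [1.3333 -1.0543; 1.3333 -0.9877]
A−BK = [0.0000 0.0296; 2.0000 -1.7333]
AᵀP(A−BK) = [9.0000 -7.0000; -7.0000 5.4519]
P' = Q + AᵀP(A−BK) = [19.0000 -10.0000; -10.0000 14.4519]
tr(P') = 33.4519

1.3333 -1.0543 1.3333 -0.9877


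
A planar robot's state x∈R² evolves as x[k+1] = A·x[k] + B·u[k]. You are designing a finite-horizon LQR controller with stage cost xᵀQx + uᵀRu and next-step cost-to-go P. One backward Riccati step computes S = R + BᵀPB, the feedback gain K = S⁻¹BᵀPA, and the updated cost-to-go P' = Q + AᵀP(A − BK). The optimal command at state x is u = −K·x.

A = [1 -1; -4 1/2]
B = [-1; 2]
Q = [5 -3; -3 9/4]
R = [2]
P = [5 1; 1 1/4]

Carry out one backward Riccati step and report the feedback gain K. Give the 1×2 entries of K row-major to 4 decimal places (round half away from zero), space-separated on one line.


BᵀP = [-3.0000 -0.5000]
S = R + BᵀPB = [2] + [2.0000] = [4.0000]
BᵀPA = [-1.0000 2.7500]
K = S⁻¹·BᵀPA = [-0.2500 0.6875]
A−BK = [0.7500 -0.3125; -3.5000 -0.8750]
AᵀP(A−BK) = [0.7500 -0.3125; -0.3125 2.1719]
P' = Q + AᵀP(A−BK) = [5.7500 -3.3125; -3.3125 4.4219]
tr(P') = 10.1719

-0.2500 0.6875


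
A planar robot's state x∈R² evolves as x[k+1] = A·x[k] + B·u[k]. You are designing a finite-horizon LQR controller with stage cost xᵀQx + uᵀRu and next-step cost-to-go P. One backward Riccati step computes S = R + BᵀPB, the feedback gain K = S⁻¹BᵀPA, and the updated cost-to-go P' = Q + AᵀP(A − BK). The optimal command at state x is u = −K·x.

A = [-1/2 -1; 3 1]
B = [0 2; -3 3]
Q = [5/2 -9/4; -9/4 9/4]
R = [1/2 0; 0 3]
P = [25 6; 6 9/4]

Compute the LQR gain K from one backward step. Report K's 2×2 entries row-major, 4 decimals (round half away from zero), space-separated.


BᵀP = [-18.0000 -6.7500; 68.0000 18.7500]
S = R + BᵀPB = [1/2 0; 0 3] + [20.2500 -56.2500; -56.2500 192.2500] = [20.7500 -56.2500; -56.2500 195.2500]
BᵀPA = [-11.2500 11.2500; 22.2500 -49.2500]
K = S⁻¹·BᵀPA = [-1.0649 -0.6466; -0.1928 -0.4385]
A−BK = [-0.1143 -0.1230; 0.3837 0.3758]
AᵀP(A−BK) = [0.8102 0.7330; 0.7330 0.9272]
P' = Q + AᵀP(A−BK) = [3.3102 -1.5170; -1.5170 3.1772]
tr(P') = 6.4874

-1.0649 -0.6466 -0.1928 -0.4385


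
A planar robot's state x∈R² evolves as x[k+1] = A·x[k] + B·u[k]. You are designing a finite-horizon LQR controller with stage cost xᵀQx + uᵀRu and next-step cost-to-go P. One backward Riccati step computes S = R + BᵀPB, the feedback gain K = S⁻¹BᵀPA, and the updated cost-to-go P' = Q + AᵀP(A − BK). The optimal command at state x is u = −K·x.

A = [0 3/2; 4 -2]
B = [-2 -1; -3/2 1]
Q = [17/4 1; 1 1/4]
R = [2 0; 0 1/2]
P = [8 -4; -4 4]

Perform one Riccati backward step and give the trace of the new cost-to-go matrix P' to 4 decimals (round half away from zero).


10.4735

BᵀP = [-10.0000 2.0000; -12.0000 8.0000]
S = R + BᵀPB = [2 0; 0 1/2] + [17.0000 12.0000; 12.0000 20.0000] = [19.0000 12.0000; 12.0000 20.5000]
BᵀPA = [8.0000 -19.0000; 32.0000 -34.0000]
K = S⁻¹·BᵀPA = [-0.8961 0.0754; 2.0855 -1.7026]
A−BK = [0.2933 -0.0519; 0.5703 -0.1843]
AᵀP(A−BK) = [4.4318 -2.1181; -2.1181 1.5418]
P' = Q + AᵀP(A−BK) = [8.6818 -1.1181; -1.1181 1.7918]
tr(P') = 10.4735


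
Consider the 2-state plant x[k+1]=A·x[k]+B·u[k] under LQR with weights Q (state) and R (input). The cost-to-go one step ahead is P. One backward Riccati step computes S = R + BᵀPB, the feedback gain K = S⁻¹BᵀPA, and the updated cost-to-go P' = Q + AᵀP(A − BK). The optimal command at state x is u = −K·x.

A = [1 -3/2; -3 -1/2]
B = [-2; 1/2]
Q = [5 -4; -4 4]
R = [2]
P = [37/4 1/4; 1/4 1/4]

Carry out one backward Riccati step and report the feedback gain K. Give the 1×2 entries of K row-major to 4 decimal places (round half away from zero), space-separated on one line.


-0.4473 0.7196

BᵀP = [-18.3750 -0.3750]
S = R + BᵀPB = [2] + [36.5625] = [38.5625]
BᵀPA = [-17.2500 27.7500]
K = S⁻¹·BᵀPA = [-0.4473 0.7196]
A−BK = [0.1053 -0.0608; -2.7763 -0.8598]
AᵀP(A−BK) = [2.2836 -0.0867; -0.0867 1.2808]
P' = Q + AᵀP(A−BK) = [7.2836 -4.0867; -4.0867 5.2808]
tr(P') = 12.5644


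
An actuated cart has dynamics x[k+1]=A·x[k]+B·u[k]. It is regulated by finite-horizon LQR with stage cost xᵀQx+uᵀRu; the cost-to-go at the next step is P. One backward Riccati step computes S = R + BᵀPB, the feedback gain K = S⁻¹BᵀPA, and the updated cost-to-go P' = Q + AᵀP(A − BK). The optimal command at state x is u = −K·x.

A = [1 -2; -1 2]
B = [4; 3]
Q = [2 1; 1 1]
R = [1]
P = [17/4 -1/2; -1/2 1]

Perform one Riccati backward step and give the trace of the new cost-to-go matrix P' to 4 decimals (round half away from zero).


BᵀP = [15.5000 1.0000]
S = R + BᵀPB = [1] + [65.0000] = [66.0000]
BᵀPA = [14.5000 -29.0000]
K = S⁻¹·BᵀPA = [0.2197 -0.4394]
A−BK = [0.1212 -0.2424; -1.6591 3.3182]
AᵀP(A−BK) = [3.0644 -6.1288; -6.1288 12.2576]
P' = Q + AᵀP(A−BK) = [5.0644 -5.1288; -5.1288 13.2576]
tr(P') = 18.3220

18.3220
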